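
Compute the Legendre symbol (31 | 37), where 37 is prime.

-1

Reciprocity: 31 ≡ 3 and 37 ≡ 1 (mod 4), so (31/37) = +(37/31).
Reduce top mod 31: now compute (6/31).
Pull out 2: since 31 ≡ 7 (mod 8), (2/31) = +1.
Reciprocity: 3 ≡ 3 and 31 ≡ 3 (mod 4), so (3/31) = −(31/3).
Reduce top mod 3: now compute (1/3).
Reached (1/3) = 1. Collecting the sign flips along the way, the symbol is -1.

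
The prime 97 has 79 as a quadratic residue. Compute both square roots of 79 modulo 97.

46, 51

97 ≡ 1 (mod 4), so we find a root by search.
Trying successive values, 46² = 2116 ≡ 79 (mod 97). The other root is 97 − 46 = 51.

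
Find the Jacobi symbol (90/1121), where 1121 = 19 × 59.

Pull out 2: since 1121 ≡ 1 (mod 8), (2/1121) = +1.
Reciprocity: 45 ≡ 1 and 1121 ≡ 1 (mod 4), so (45/1121) = +(1121/45).
Reduce top mod 45: now compute (41/45).
Reciprocity: 41 ≡ 1 and 45 ≡ 1 (mod 4), so (41/45) = +(45/41).
Reduce top mod 41: now compute (4/41).
Pull out 2^2: since 41 ≡ 1 (mod 8), (2/41) = +1, so (2/41)^2 = +1.
Reached (1/41) = 1. Collecting the sign flips along the way, the symbol is +1.

1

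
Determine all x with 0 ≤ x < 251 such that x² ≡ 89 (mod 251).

66, 185

Since 251 ≡ 3 (mod 4), a square root of 89 is 89^((251+1)/4) = 89^63 mod 251.
Repeated squaring: 89^2≡140, 89^4≡22, 89^8≡233, 89^16≡73, 89^32≡58 (mod 251).
89^63 = 89^(32+16+8+4+2+1) ≡ 66 (mod 251).
Check: 66² = 4356 ≡ 89 (mod 251). The two roots are 66 and 185.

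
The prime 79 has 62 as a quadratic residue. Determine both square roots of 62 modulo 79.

33, 46

Since 79 ≡ 3 (mod 4), a square root of 62 is 62^((79+1)/4) = 62^20 mod 79.
Repeated squaring: 62^2≡52, 62^4≡18, 62^8≡8, 62^16≡64 (mod 79).
62^20 = 62^(16+4) ≡ 46 (mod 79).
Check: 46² = 2116 ≡ 62 (mod 79). The two roots are 33 and 46.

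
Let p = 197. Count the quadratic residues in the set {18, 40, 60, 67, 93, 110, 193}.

(18/197) = -1 → non-residue.
(40/197) = +1 → QR.
(60/197) = +1 → QR.
(67/197) = -1 → non-residue.
(93/197) = +1 → QR.
(110/197) = -1 → non-residue.
(193/197) = +1 → QR.
Total quadratic residues among the 7: 4.

4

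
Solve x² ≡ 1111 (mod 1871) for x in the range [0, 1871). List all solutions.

Since 1871 ≡ 3 (mod 4), a square root of 1111 is 1111^((1871+1)/4) = 1111^468 mod 1871.
Repeated squaring: 1111^2≡1332, 1111^4≡516, 1111^8≡574, 1111^16≡180, 1111^32≡593, 1111^64≡1772, 1111^128≡446, 1111^256≡590 (mod 1871).
1111^468 = 1111^(256+128+64+16+4) ≡ 1789 (mod 1871).
Check: 1789² = 3200521 ≡ 1111 (mod 1871). The two roots are 82 and 1789.

82, 1789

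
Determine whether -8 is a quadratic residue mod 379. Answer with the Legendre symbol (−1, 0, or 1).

1

Euler's criterion: (-8/379) ≡ 371^189 (mod 379).
371^2 ≡ 64 (mod 379)
371^4 ≡ 306 (mod 379)
371^8 ≡ 23 (mod 379)
371^16 ≡ 150 (mod 379)
371^32 ≡ 139 (mod 379)
371^64 ≡ 371 (mod 379)
371^128 ≡ 64 (mod 379)
371^189 = 371^(128+32+16+8+4+1) ≡ 1 (mod 379).
Result is 1, so (-8/379) = 1.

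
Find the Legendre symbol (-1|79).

Euler's criterion: (-1/79) ≡ 78^39 (mod 79).
78^2 ≡ 1 (mod 79)
78^4 ≡ 1 (mod 79)
78^8 ≡ 1 (mod 79)
78^16 ≡ 1 (mod 79)
78^32 ≡ 1 (mod 79)
78^39 = 78^(32+4+2+1) ≡ 78 (mod 79).
Result is 78 ≡ −1, so (-1/79) = −1.

-1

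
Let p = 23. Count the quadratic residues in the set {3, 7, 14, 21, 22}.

1

(3/23) = +1 → QR.
(7/23) = -1 → non-residue.
(14/23) = -1 → non-residue.
(21/23) = -1 → non-residue.
(22/23) = -1 → non-residue.
Total quadratic residues among the 5: 1.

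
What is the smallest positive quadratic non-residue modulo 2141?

2

(2/2141) = −1, so 2 is the smallest positive non-residue mod 2141.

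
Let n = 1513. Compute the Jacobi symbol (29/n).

1

Reciprocity: 29 ≡ 1 and 1513 ≡ 1 (mod 4), so (29/1513) = +(1513/29).
Reduce top mod 29: now compute (5/29).
Reciprocity: 5 ≡ 1 and 29 ≡ 1 (mod 4), so (5/29) = +(29/5).
Reduce top mod 5: now compute (4/5).
Pull out 2^2: since 5 ≡ 5 (mod 8), (2/5) = -1, so (2/5)^2 = +1.
Reached (1/5) = 1. Collecting the sign flips along the way, the symbol is +1.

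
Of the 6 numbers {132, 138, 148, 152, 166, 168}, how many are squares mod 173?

(132/173) = +1 → QR.
(138/173) = +1 → QR.
(148/173) = +1 → QR.
(152/173) = +1 → QR.
(166/173) = -1 → non-residue.
(168/173) = -1 → non-residue.
Total quadratic residues among the 6: 4.

4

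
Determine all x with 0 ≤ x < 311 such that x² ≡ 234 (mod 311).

143, 168

Since 311 ≡ 3 (mod 4), a square root of 234 is 234^((311+1)/4) = 234^78 mod 311.
Repeated squaring: 234^2≡20, 234^4≡89, 234^8≡146, 234^16≡168, 234^32≡234, 234^64≡20 (mod 311).
234^78 = 234^(64+8+4+2) ≡ 168 (mod 311).
Check: 168² = 28224 ≡ 234 (mod 311). The two roots are 143 and 168.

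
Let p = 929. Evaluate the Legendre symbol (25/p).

Reciprocity: 25 ≡ 1 and 929 ≡ 1 (mod 4), so (25/929) = +(929/25).
Reduce top mod 25: now compute (4/25).
Pull out 2^2: since 25 ≡ 1 (mod 8), (2/25) = +1, so (2/25)^2 = +1.
Reached (1/25) = 1. Collecting the sign flips along the way, the symbol is +1.

1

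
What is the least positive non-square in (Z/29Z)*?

(2/29) = −1, so 2 is the smallest positive non-residue mod 29.

2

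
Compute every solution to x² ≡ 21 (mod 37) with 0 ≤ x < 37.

13, 24

37 ≡ 1 (mod 4), so we find a root by search.
Trying successive values, 13² = 169 ≡ 21 (mod 37). The other root is 37 − 13 = 24.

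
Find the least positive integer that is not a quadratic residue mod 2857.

5

(2/2857) = +1, so 2 is a residue.
(3/2857) = +1, so 3 is a residue.
(4/2857) = +1, so 4 is a residue.
(5/2857) = −1, so 5 is the smallest positive non-residue mod 2857.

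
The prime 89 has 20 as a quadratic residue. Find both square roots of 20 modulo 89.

89 ≡ 1 (mod 4), so we find a root by search.
Trying successive values, 38² = 1444 ≡ 20 (mod 89). The other root is 89 − 38 = 51.

38, 51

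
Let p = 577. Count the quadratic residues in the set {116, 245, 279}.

1

(116/577) = -1 → non-residue.
(245/577) = -1 → non-residue.
(279/577) = +1 → QR.
Total quadratic residues among the 3: 1.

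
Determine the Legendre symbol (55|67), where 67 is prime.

1

Euler's criterion: (55/67) ≡ 55^33 (mod 67).
55^2 ≡ 10 (mod 67)
55^4 ≡ 33 (mod 67)
55^8 ≡ 17 (mod 67)
55^16 ≡ 21 (mod 67)
55^32 ≡ 39 (mod 67)
55^33 = 55^(32+1) ≡ 1 (mod 67).
Result is 1, so (55/67) = 1.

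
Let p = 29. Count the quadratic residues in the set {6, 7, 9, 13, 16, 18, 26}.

5

(6/29) = +1 → QR.
(7/29) = +1 → QR.
(9/29) = +1 → QR.
(13/29) = +1 → QR.
(16/29) = +1 → QR.
(18/29) = -1 → non-residue.
(26/29) = -1 → non-residue.
Total quadratic residues among the 7: 5.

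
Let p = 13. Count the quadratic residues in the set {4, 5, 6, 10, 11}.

(4/13) = +1 → QR.
(5/13) = -1 → non-residue.
(6/13) = -1 → non-residue.
(10/13) = +1 → QR.
(11/13) = -1 → non-residue.
Total quadratic residues among the 5: 2.

2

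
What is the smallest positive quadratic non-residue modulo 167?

(2/167) = +1, so 2 is a residue.
(3/167) = +1, so 3 is a residue.
(4/167) = +1, so 4 is a residue.
(5/167) = −1, so 5 is the smallest positive non-residue mod 167.

5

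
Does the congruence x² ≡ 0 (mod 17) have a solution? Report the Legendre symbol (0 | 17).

0

Top reduces to 0: gcd > 1, so the symbol is 0.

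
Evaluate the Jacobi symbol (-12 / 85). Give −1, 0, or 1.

1

First reduce: -12 ≡ 73 (mod 85).
Reciprocity: 73 ≡ 1 and 85 ≡ 1 (mod 4), so (73/85) = +(85/73).
Reduce top mod 73: now compute (12/73).
Pull out 2^2: since 73 ≡ 1 (mod 8), (2/73) = +1, so (2/73)^2 = +1.
Reciprocity: 3 ≡ 3 and 73 ≡ 1 (mod 4), so (3/73) = +(73/3).
Reduce top mod 3: now compute (1/3).
Reached (1/3) = 1. Collecting the sign flips along the way, the symbol is +1.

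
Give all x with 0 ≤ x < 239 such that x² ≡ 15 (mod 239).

60, 179

Since 239 ≡ 3 (mod 4), a square root of 15 is 15^((239+1)/4) = 15^60 mod 239.
Repeated squaring: 15^2≡225, 15^4≡196, 15^8≡176, 15^16≡145, 15^32≡232 (mod 239).
15^60 = 15^(32+16+8+4) ≡ 60 (mod 239).
Check: 60² = 3600 ≡ 15 (mod 239). The two roots are 60 and 179.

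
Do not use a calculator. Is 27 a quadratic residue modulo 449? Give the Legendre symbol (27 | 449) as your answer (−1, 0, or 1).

Reciprocity: 27 ≡ 3 and 449 ≡ 1 (mod 4), so (27/449) = +(449/27).
Reduce top mod 27: now compute (17/27).
Reciprocity: 17 ≡ 1 and 27 ≡ 3 (mod 4), so (17/27) = +(27/17).
Reduce top mod 17: now compute (10/17).
Pull out 2: since 17 ≡ 1 (mod 8), (2/17) = +1.
Reciprocity: 5 ≡ 1 and 17 ≡ 1 (mod 4), so (5/17) = +(17/5).
Reduce top mod 5: now compute (2/5).
Pull out 2: since 5 ≡ 5 (mod 8), (2/5) = -1.
Reached (1/5) = 1. Collecting the sign flips along the way, the symbol is -1.

-1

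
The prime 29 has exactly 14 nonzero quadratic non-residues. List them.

Square k = 1,…,14 (k and 29−k give the same square):
1²=1, 2²=4, 3²=9, 4²=16, 5²=25, 6²≡7, 7²≡20, 8²≡6, 9²≡23, 10²≡13, 11²≡5, 12²≡28, 13²≡24, 14²≡22 (mod 29).
The residues are {1, 4, 5, 6, 7, 9, 13, 16, 20, 22, 23, 24, 25, 28}; the non-residues are the remaining 14 nonzero classes.

2,3,8,10,11,12,14,15,17,18,19,21,26,27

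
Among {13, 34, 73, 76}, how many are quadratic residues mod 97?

1

(13/97) = -1 → non-residue.
(34/97) = -1 → non-residue.
(73/97) = +1 → QR.
(76/97) = -1 → non-residue.
Total quadratic residues among the 4: 1.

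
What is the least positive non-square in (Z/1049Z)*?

(2/1049) = +1, so 2 is a residue.
(3/1049) = −1, so 3 is the smallest positive non-residue mod 1049.

3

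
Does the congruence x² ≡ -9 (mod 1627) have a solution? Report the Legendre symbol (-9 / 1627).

First reduce: -9 ≡ 1618 (mod 1627).
Pull out 2: since 1627 ≡ 3 (mod 8), (2/1627) = -1.
Reciprocity: 809 ≡ 1 and 1627 ≡ 3 (mod 4), so (809/1627) = +(1627/809).
Reduce top mod 809: now compute (9/809).
Reciprocity: 9 ≡ 1 and 809 ≡ 1 (mod 4), so (9/809) = +(809/9).
Reduce top mod 9: now compute (8/9).
Pull out 2^3: since 9 ≡ 1 (mod 8), (2/9) = +1, so (2/9)^3 = +1.
Reached (1/9) = 1. Collecting the sign flips along the way, the symbol is -1.

-1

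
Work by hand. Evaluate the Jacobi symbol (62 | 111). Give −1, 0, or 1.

Pull out 2: since 111 ≡ 7 (mod 8), (2/111) = +1.
Reciprocity: 31 ≡ 3 and 111 ≡ 3 (mod 4), so (31/111) = −(111/31).
Reduce top mod 31: now compute (18/31).
Pull out 2: since 31 ≡ 7 (mod 8), (2/31) = +1.
Reciprocity: 9 ≡ 1 and 31 ≡ 3 (mod 4), so (9/31) = +(31/9).
Reduce top mod 9: now compute (4/9).
Pull out 2^2: since 9 ≡ 1 (mod 8), (2/9) = +1, so (2/9)^2 = +1.
Reached (1/9) = 1. Collecting the sign flips along the way, the symbol is -1.

-1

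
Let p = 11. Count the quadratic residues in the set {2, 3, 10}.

(2/11) = -1 → non-residue.
(3/11) = +1 → QR.
(10/11) = -1 → non-residue.
Total quadratic residues among the 3: 1.

1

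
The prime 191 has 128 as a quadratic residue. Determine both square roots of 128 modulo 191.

Since 191 ≡ 3 (mod 4), a square root of 128 is 128^((191+1)/4) = 128^48 mod 191.
Repeated squaring: 128^2≡149, 128^4≡45, 128^8≡115, 128^16≡46, 128^32≡15 (mod 191).
128^48 = 128^(32+16) ≡ 117 (mod 191).
Check: 117² = 13689 ≡ 128 (mod 191). The two roots are 74 and 117.

74, 117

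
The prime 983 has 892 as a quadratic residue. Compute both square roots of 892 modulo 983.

349, 634

Since 983 ≡ 3 (mod 4), a square root of 892 is 892^((983+1)/4) = 892^246 mod 983.
Repeated squaring: 892^2≡417, 892^4≡881, 892^8≡574, 892^16≡171, 892^32≡734, 892^64≡72, 892^128≡269 (mod 983).
892^246 = 892^(128+64+32+16+4+2) ≡ 349 (mod 983).
Check: 349² = 121801 ≡ 892 (mod 983). The two roots are 349 and 634.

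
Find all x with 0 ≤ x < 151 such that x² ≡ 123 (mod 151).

24, 127

Since 151 ≡ 3 (mod 4), a square root of 123 is 123^((151+1)/4) = 123^38 mod 151.
Repeated squaring: 123^2≡29, 123^4≡86, 123^8≡148, 123^16≡9, 123^32≡81 (mod 151).
123^38 = 123^(32+4+2) ≡ 127 (mod 151).
Check: 127² = 16129 ≡ 123 (mod 151). The two roots are 24 and 127.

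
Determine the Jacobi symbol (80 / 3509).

Pull out 2^4: since 3509 ≡ 5 (mod 8), (2/3509) = -1, so (2/3509)^4 = +1.
Reciprocity: 5 ≡ 1 and 3509 ≡ 1 (mod 4), so (5/3509) = +(3509/5).
Reduce top mod 5: now compute (4/5).
Pull out 2^2: since 5 ≡ 5 (mod 8), (2/5) = -1, so (2/5)^2 = +1.
Reached (1/5) = 1. Collecting the sign flips along the way, the symbol is +1.

1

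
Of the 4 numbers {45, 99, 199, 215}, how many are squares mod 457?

(45/457) = -1 → non-residue.
(99/457) = -1 → non-residue.
(199/457) = -1 → non-residue.
(215/457) = +1 → QR.
Total quadratic residues among the 4: 1.

1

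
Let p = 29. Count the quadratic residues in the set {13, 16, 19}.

(13/29) = +1 → QR.
(16/29) = +1 → QR.
(19/29) = -1 → non-residue.
Total quadratic residues among the 3: 2.

2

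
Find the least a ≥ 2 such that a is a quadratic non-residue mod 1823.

5

(2/1823) = +1, so 2 is a residue.
(3/1823) = +1, so 3 is a residue.
(4/1823) = +1, so 4 is a residue.
(5/1823) = −1, so 5 is the smallest positive non-residue mod 1823.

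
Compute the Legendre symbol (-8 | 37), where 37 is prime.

Euler's criterion: (-8/37) ≡ 29^18 (mod 37).
29^2 ≡ 27 (mod 37)
29^4 ≡ 26 (mod 37)
29^8 ≡ 10 (mod 37)
29^16 ≡ 26 (mod 37)
29^18 = 29^(16+2) ≡ 36 (mod 37).
Result is 36 ≡ −1, so (-8/37) = −1.

-1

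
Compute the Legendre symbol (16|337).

1

Pull out 2^4: since 337 ≡ 1 (mod 8), (2/337) = +1, so (2/337)^4 = +1.
Reached (1/337) = 1. Collecting the sign flips along the way, the symbol is +1.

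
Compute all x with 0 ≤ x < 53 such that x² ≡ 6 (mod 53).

53 ≡ 1 (mod 4), so we find a root by search.
Trying successive values, 18² = 324 ≡ 6 (mod 53). The other root is 53 − 18 = 35.

18, 35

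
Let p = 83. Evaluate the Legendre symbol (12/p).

1

Euler's criterion: (12/83) ≡ 12^41 (mod 83).
12^2 ≡ 61 (mod 83)
12^4 ≡ 69 (mod 83)
12^8 ≡ 30 (mod 83)
12^16 ≡ 70 (mod 83)
12^32 ≡ 3 (mod 83)
12^41 = 12^(32+8+1) ≡ 1 (mod 83).
Result is 1, so (12/83) = 1.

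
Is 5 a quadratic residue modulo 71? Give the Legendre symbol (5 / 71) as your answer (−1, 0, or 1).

1

Euler's criterion: (5/71) ≡ 5^35 (mod 71).
5^2 ≡ 25 (mod 71)
5^4 ≡ 57 (mod 71)
5^8 ≡ 54 (mod 71)
5^16 ≡ 5 (mod 71)
5^32 ≡ 25 (mod 71)
5^35 = 5^(32+2+1) ≡ 1 (mod 71).
Result is 1, so (5/71) = 1.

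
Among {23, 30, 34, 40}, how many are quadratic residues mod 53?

(23/53) = -1 → non-residue.
(30/53) = -1 → non-residue.
(34/53) = -1 → non-residue.
(40/53) = +1 → QR.
Total quadratic residues among the 4: 1.

1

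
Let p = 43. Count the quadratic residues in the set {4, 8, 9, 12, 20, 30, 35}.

(4/43) = +1 → QR.
(8/43) = -1 → non-residue.
(9/43) = +1 → QR.
(12/43) = -1 → non-residue.
(20/43) = -1 → non-residue.
(30/43) = -1 → non-residue.
(35/43) = +1 → QR.
Total quadratic residues among the 7: 3.

3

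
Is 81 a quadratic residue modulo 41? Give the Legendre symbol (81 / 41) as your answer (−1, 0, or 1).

1

First reduce: 81 ≡ 40 (mod 41).
Pull out 2^3: since 41 ≡ 1 (mod 8), (2/41) = +1, so (2/41)^3 = +1.
Reciprocity: 5 ≡ 1 and 41 ≡ 1 (mod 4), so (5/41) = +(41/5).
Reduce top mod 5: now compute (1/5).
Reached (1/5) = 1. Collecting the sign flips along the way, the symbol is +1.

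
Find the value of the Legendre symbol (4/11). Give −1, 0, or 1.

Euler's criterion: (4/11) ≡ 4^5 (mod 11).
4^2 ≡ 5 (mod 11)
4^4 ≡ 3 (mod 11)
4^5 = 4^(4+1) ≡ 1 (mod 11).
Result is 1, so (4/11) = 1.

1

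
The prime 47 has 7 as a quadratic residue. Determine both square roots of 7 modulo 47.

Since 47 ≡ 3 (mod 4), a square root of 7 is 7^((47+1)/4) = 7^12 mod 47.
Repeated squaring: 7^2≡2, 7^4≡4, 7^8≡16 (mod 47).
7^12 = 7^(8+4) ≡ 17 (mod 47).
Check: 17² = 289 ≡ 7 (mod 47). The two roots are 17 and 30.

17, 30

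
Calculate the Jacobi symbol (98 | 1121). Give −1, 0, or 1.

Pull out 2: since 1121 ≡ 1 (mod 8), (2/1121) = +1.
Reciprocity: 49 ≡ 1 and 1121 ≡ 1 (mod 4), so (49/1121) = +(1121/49).
Reduce top mod 49: now compute (43/49).
Reciprocity: 43 ≡ 3 and 49 ≡ 1 (mod 4), so (43/49) = +(49/43).
Reduce top mod 43: now compute (6/43).
Pull out 2: since 43 ≡ 3 (mod 8), (2/43) = -1.
Reciprocity: 3 ≡ 3 and 43 ≡ 3 (mod 4), so (3/43) = −(43/3).
Reduce top mod 3: now compute (1/3).
Reached (1/3) = 1. Collecting the sign flips along the way, the symbol is +1.

1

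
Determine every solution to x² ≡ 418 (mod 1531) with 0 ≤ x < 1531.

98, 1433

Since 1531 ≡ 3 (mod 4), a square root of 418 is 418^((1531+1)/4) = 418^383 mod 1531.
Repeated squaring: 418^2≡190, 418^4≡887, 418^8≡1366, 418^16≡1198, 418^32≡657, 418^64≡1438, 418^128≡994, 418^256≡541 (mod 1531).
418^383 = 418^(256+64+32+16+8+4+2+1) ≡ 1433 (mod 1531).
Check: 1433² = 2053489 ≡ 418 (mod 1531). The two roots are 98 and 1433.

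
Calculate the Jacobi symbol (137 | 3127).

Reciprocity: 137 ≡ 1 and 3127 ≡ 3 (mod 4), so (137/3127) = +(3127/137).
Reduce top mod 137: now compute (113/137).
Reciprocity: 113 ≡ 1 and 137 ≡ 1 (mod 4), so (113/137) = +(137/113).
Reduce top mod 113: now compute (24/113).
Pull out 2^3: since 113 ≡ 1 (mod 8), (2/113) = +1, so (2/113)^3 = +1.
Reciprocity: 3 ≡ 3 and 113 ≡ 1 (mod 4), so (3/113) = +(113/3).
Reduce top mod 3: now compute (2/3).
Pull out 2: since 3 ≡ 3 (mod 8), (2/3) = -1.
Reached (1/3) = 1. Collecting the sign flips along the way, the symbol is -1.

-1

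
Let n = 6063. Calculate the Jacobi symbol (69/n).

0

Reciprocity: 69 ≡ 1 and 6063 ≡ 3 (mod 4), so (69/6063) = +(6063/69).
Reduce top mod 69: now compute (60/69).
Pull out 2^2: since 69 ≡ 5 (mod 8), (2/69) = -1, so (2/69)^2 = +1.
Reciprocity: 15 ≡ 3 and 69 ≡ 1 (mod 4), so (15/69) = +(69/15).
Reduce top mod 15: now compute (9/15).
Reciprocity: 9 ≡ 1 and 15 ≡ 3 (mod 4), so (9/15) = +(15/9).
Reduce top mod 9: now compute (6/9).
Pull out 2: since 9 ≡ 1 (mod 8), (2/9) = +1.
Reciprocity: 3 ≡ 3 and 9 ≡ 1 (mod 4), so (3/9) = +(9/3).
Reduce top mod 3: now compute (0/3).
Top reduces to 0: gcd > 1, so the symbol is 0.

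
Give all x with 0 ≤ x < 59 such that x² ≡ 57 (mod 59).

23, 36

Since 59 ≡ 3 (mod 4), a square root of 57 is 57^((59+1)/4) = 57^15 mod 59.
Repeated squaring: 57^2≡4, 57^4≡16, 57^8≡20 (mod 59).
57^15 = 57^(8+4+2+1) ≡ 36 (mod 59).
Check: 36² = 1296 ≡ 57 (mod 59). The two roots are 23 and 36.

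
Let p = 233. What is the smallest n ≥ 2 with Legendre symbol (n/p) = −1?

(2/233) = +1, so 2 is a residue.
(3/233) = −1, so 3 is the smallest positive non-residue mod 233.

3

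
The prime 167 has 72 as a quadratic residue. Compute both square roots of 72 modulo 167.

78, 89

Since 167 ≡ 3 (mod 4), a square root of 72 is 72^((167+1)/4) = 72^42 mod 167.
Repeated squaring: 72^2≡7, 72^4≡49, 72^8≡63, 72^16≡128, 72^32≡18 (mod 167).
72^42 = 72^(32+8+2) ≡ 89 (mod 167).
Check: 89² = 7921 ≡ 72 (mod 167). The two roots are 78 and 89.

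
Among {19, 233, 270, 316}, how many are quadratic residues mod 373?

1

(19/373) = -1 → non-residue.
(233/373) = -1 → non-residue.
(270/373) = +1 → QR.
(316/373) = -1 → non-residue.
Total quadratic residues among the 4: 1.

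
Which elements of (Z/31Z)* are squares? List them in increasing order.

1 2 4 5 7 8 9 10 14 16 18 19 20 25 28

Square k = 1,…,15 (k and 31−k give the same square):
1²=1, 2²=4, 3²=9, 4²=16, 5²=25, 6²≡5, 7²≡18, 8²≡2, 9²≡19, 10²≡7, 11²≡28, 12²≡20, 13²≡14, 14²≡10, 15²≡8 (mod 31).
So the quadratic residues mod 31 are {1, 2, 4, 5, 7, 8, 9, 10, 14, 16, 18, 19, 20, 25, 28}.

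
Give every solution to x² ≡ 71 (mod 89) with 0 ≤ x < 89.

89 ≡ 1 (mod 4), so we find a root by search.
Trying successive values, 31² = 961 ≡ 71 (mod 89). The other root is 89 − 31 = 58.

31, 58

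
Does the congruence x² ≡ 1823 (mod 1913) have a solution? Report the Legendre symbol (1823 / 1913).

Reciprocity: 1823 ≡ 3 and 1913 ≡ 1 (mod 4), so (1823/1913) = +(1913/1823).
Reduce top mod 1823: now compute (90/1823).
Pull out 2: since 1823 ≡ 7 (mod 8), (2/1823) = +1.
Reciprocity: 45 ≡ 1 and 1823 ≡ 3 (mod 4), so (45/1823) = +(1823/45).
Reduce top mod 45: now compute (23/45).
Reciprocity: 23 ≡ 3 and 45 ≡ 1 (mod 4), so (23/45) = +(45/23).
Reduce top mod 23: now compute (22/23).
Pull out 2: since 23 ≡ 7 (mod 8), (2/23) = +1.
Reciprocity: 11 ≡ 3 and 23 ≡ 3 (mod 4), so (11/23) = −(23/11).
Reduce top mod 11: now compute (1/11).
Reached (1/11) = 1. Collecting the sign flips along the way, the symbol is -1.

-1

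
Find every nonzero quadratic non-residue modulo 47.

Square k = 1,…,23 (k and 47−k give the same square):
1²=1, 2²=4, 3²=9, 4²=16, 5²=25, 6²=36, 7²≡2, 8²≡17, 9²≡34, 10²≡6, 11²≡27, 12²≡3, 13²≡28, 14²≡8, 15²≡37, 16²≡21, 17²≡7, 18²≡42, 19²≡32, 20²≡24, 21²≡18, 22²≡14, 23²≡12 (mod 47).
The residues are {1, 2, 3, 4, 6, 7, 8, 9, 12, 14, 16, 17, 18, 21, 24, 25, 27, 28, 32, 34, 36, 37, 42}; the non-residues are the remaining 23 nonzero classes.

5, 10, 11, 13, 15, 19, 20, 22, 23, 26, 29, 30, 31, 33, 35, 38, 39, 40, 41, 43, 44, 45, 46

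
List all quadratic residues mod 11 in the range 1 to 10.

Square k = 1,…,5 (k and 11−k give the same square):
1²=1, 2²=4, 3²=9, 4²≡5, 5²≡3 (mod 11).
So the quadratic residues mod 11 are {1, 3, 4, 5, 9}.

1 3 4 5 9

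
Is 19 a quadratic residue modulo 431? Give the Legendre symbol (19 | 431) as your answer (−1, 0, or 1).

Reciprocity: 19 ≡ 3 and 431 ≡ 3 (mod 4), so (19/431) = −(431/19).
Reduce top mod 19: now compute (13/19).
Reciprocity: 13 ≡ 1 and 19 ≡ 3 (mod 4), so (13/19) = +(19/13).
Reduce top mod 13: now compute (6/13).
Pull out 2: since 13 ≡ 5 (mod 8), (2/13) = -1.
Reciprocity: 3 ≡ 3 and 13 ≡ 1 (mod 4), so (3/13) = +(13/3).
Reduce top mod 3: now compute (1/3).
Reached (1/3) = 1. Collecting the sign flips along the way, the symbol is +1.

1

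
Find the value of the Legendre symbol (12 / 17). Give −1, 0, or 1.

-1

Pull out 2^2: since 17 ≡ 1 (mod 8), (2/17) = +1, so (2/17)^2 = +1.
Reciprocity: 3 ≡ 3 and 17 ≡ 1 (mod 4), so (3/17) = +(17/3).
Reduce top mod 3: now compute (2/3).
Pull out 2: since 3 ≡ 3 (mod 8), (2/3) = -1.
Reached (1/3) = 1. Collecting the sign flips along the way, the symbol is -1.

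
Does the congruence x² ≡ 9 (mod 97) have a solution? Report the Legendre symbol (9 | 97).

Reciprocity: 9 ≡ 1 and 97 ≡ 1 (mod 4), so (9/97) = +(97/9).
Reduce top mod 9: now compute (7/9).
Reciprocity: 7 ≡ 3 and 9 ≡ 1 (mod 4), so (7/9) = +(9/7).
Reduce top mod 7: now compute (2/7).
Pull out 2: since 7 ≡ 7 (mod 8), (2/7) = +1.
Reached (1/7) = 1. Collecting the sign flips along the way, the symbol is +1.

1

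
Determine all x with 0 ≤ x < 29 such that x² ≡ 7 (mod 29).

29 ≡ 1 (mod 4), so we find a root by search.
Trying successive values, 6² = 36 ≡ 7 (mod 29). The other root is 29 − 6 = 23.

6, 23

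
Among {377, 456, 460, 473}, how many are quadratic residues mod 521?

2

(377/521) = +1 → QR.
(456/521) = +1 → QR.
(460/521) = -1 → non-residue.
(473/521) = -1 → non-residue.
Total quadratic residues among the 4: 2.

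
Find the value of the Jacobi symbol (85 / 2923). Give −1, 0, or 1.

-1

Reciprocity: 85 ≡ 1 and 2923 ≡ 3 (mod 4), so (85/2923) = +(2923/85).
Reduce top mod 85: now compute (33/85).
Reciprocity: 33 ≡ 1 and 85 ≡ 1 (mod 4), so (33/85) = +(85/33).
Reduce top mod 33: now compute (19/33).
Reciprocity: 19 ≡ 3 and 33 ≡ 1 (mod 4), so (19/33) = +(33/19).
Reduce top mod 19: now compute (14/19).
Pull out 2: since 19 ≡ 3 (mod 8), (2/19) = -1.
Reciprocity: 7 ≡ 3 and 19 ≡ 3 (mod 4), so (7/19) = −(19/7).
Reduce top mod 7: now compute (5/7).
Reciprocity: 5 ≡ 1 and 7 ≡ 3 (mod 4), so (5/7) = +(7/5).
Reduce top mod 5: now compute (2/5).
Pull out 2: since 5 ≡ 5 (mod 8), (2/5) = -1.
Reached (1/5) = 1. Collecting the sign flips along the way, the symbol is -1.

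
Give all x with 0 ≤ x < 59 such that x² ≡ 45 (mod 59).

Since 59 ≡ 3 (mod 4), a square root of 45 is 45^((59+1)/4) = 45^15 mod 59.
Repeated squaring: 45^2≡19, 45^4≡7, 45^8≡49 (mod 59).
45^15 = 45^(8+4+2+1) ≡ 35 (mod 59).
Check: 35² = 1225 ≡ 45 (mod 59). The two roots are 24 and 35.

24, 35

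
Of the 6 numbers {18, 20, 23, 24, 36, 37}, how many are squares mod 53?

(18/53) = -1 → non-residue.
(20/53) = -1 → non-residue.
(23/53) = -1 → non-residue.
(24/53) = +1 → QR.
(36/53) = +1 → QR.
(37/53) = +1 → QR.
Total quadratic residues among the 6: 3.

3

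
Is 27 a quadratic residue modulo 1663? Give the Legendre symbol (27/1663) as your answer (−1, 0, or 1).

Reciprocity: 27 ≡ 3 and 1663 ≡ 3 (mod 4), so (27/1663) = −(1663/27).
Reduce top mod 27: now compute (16/27).
Pull out 2^4: since 27 ≡ 3 (mod 8), (2/27) = -1, so (2/27)^4 = +1.
Reached (1/27) = 1. Collecting the sign flips along the way, the symbol is -1.

-1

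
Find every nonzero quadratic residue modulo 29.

1,4,5,6,7,9,13,16,20,22,23,24,25,28

Square k = 1,…,14 (k and 29−k give the same square):
1²=1, 2²=4, 3²=9, 4²=16, 5²=25, 6²≡7, 7²≡20, 8²≡6, 9²≡23, 10²≡13, 11²≡5, 12²≡28, 13²≡24, 14²≡22 (mod 29).
So the quadratic residues mod 29 are {1, 4, 5, 6, 7, 9, 13, 16, 20, 22, 23, 24, 25, 28}.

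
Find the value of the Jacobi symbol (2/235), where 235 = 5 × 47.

-1

Pull out 2: since 235 ≡ 3 (mod 8), (2/235) = -1.
Reached (1/235) = 1. Collecting the sign flips along the way, the symbol is -1.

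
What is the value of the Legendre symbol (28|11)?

-1

Euler's criterion: (28/11) ≡ 6^5 (mod 11).
6^2 ≡ 3 (mod 11)
6^4 ≡ 9 (mod 11)
6^5 = 6^(4+1) ≡ 10 (mod 11).
Result is 10 ≡ −1, so (28/11) = −1.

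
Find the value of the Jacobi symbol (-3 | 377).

First reduce: -3 ≡ 374 (mod 377).
Pull out 2: since 377 ≡ 1 (mod 8), (2/377) = +1.
Reciprocity: 187 ≡ 3 and 377 ≡ 1 (mod 4), so (187/377) = +(377/187).
Reduce top mod 187: now compute (3/187).
Reciprocity: 3 ≡ 3 and 187 ≡ 3 (mod 4), so (3/187) = −(187/3).
Reduce top mod 3: now compute (1/3).
Reached (1/3) = 1. Collecting the sign flips along the way, the symbol is -1.

-1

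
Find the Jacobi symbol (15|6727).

Reciprocity: 15 ≡ 3 and 6727 ≡ 3 (mod 4), so (15/6727) = −(6727/15).
Reduce top mod 15: now compute (7/15).
Reciprocity: 7 ≡ 3 and 15 ≡ 3 (mod 4), so (7/15) = −(15/7).
Reduce top mod 7: now compute (1/7).
Reached (1/7) = 1. Collecting the sign flips along the way, the symbol is +1.

1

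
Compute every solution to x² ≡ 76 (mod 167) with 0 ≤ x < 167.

57, 110

Since 167 ≡ 3 (mod 4), a square root of 76 is 76^((167+1)/4) = 76^42 mod 167.
Repeated squaring: 76^2≡98, 76^4≡85, 76^8≡44, 76^16≡99, 76^32≡115 (mod 167).
76^42 = 76^(32+8+2) ≡ 57 (mod 167).
Check: 57² = 3249 ≡ 76 (mod 167). The two roots are 57 and 110.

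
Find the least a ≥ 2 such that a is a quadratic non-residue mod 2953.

(2/2953) = +1, so 2 is a residue.
(3/2953) = +1, so 3 is a residue.
(4/2953) = +1, so 4 is a residue.
(5/2953) = −1, so 5 is the smallest positive non-residue mod 2953.

5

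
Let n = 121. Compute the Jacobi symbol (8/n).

Pull out 2^3: since 121 ≡ 1 (mod 8), (2/121) = +1, so (2/121)^3 = +1.
Reached (1/121) = 1. Collecting the sign flips along the way, the symbol is +1.

1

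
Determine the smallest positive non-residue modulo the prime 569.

3

(2/569) = +1, so 2 is a residue.
(3/569) = −1, so 3 is the smallest positive non-residue mod 569.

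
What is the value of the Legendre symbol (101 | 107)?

Euler's criterion: (101/107) ≡ 101^53 (mod 107).
101^2 ≡ 36 (mod 107)
101^4 ≡ 12 (mod 107)
101^8 ≡ 37 (mod 107)
101^16 ≡ 85 (mod 107)
101^32 ≡ 56 (mod 107)
101^53 = 101^(32+16+4+1) ≡ 1 (mod 107).
Result is 1, so (101/107) = 1.

1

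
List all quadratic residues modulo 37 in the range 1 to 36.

Square k = 1,…,18 (k and 37−k give the same square):
1²=1, 2²=4, 3²=9, 4²=16, 5²=25, 6²=36, 7²≡12, 8²≡27, 9²≡7, 10²≡26, 11²≡10, 12²≡33, 13²≡21, 14²≡11, 15²≡3, 16²≡34, 17²≡30, 18²≡28 (mod 37).
So the quadratic residues mod 37 are {1, 3, 4, 7, 9, 10, 11, 12, 16, 21, 25, 26, 27, 28, 30, 33, 34, 36}.

1, 3, 4, 7, 9, 10, 11, 12, 16, 21, 25, 26, 27, 28, 30, 33, 34, 36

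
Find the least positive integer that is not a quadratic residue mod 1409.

(2/1409) = +1, so 2 is a residue.
(3/1409) = −1, so 3 is the smallest positive non-residue mod 1409.

3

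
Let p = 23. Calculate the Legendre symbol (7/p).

-1

Reciprocity: 7 ≡ 3 and 23 ≡ 3 (mod 4), so (7/23) = −(23/7).
Reduce top mod 7: now compute (2/7).
Pull out 2: since 7 ≡ 7 (mod 8), (2/7) = +1.
Reached (1/7) = 1. Collecting the sign flips along the way, the symbol is -1.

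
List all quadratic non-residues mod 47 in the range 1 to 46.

5, 10, 11, 13, 15, 19, 20, 22, 23, 26, 29, 30, 31, 33, 35, 38, 39, 40, 41, 43, 44, 45, 46

Square k = 1,…,23 (k and 47−k give the same square):
1²=1, 2²=4, 3²=9, 4²=16, 5²=25, 6²=36, 7²≡2, 8²≡17, 9²≡34, 10²≡6, 11²≡27, 12²≡3, 13²≡28, 14²≡8, 15²≡37, 16²≡21, 17²≡7, 18²≡42, 19²≡32, 20²≡24, 21²≡18, 22²≡14, 23²≡12 (mod 47).
The residues are {1, 2, 3, 4, 6, 7, 8, 9, 12, 14, 16, 17, 18, 21, 24, 25, 27, 28, 32, 34, 36, 37, 42}; the non-residues are the remaining 23 nonzero classes.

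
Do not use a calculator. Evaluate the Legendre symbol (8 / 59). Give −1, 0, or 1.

-1

Pull out 2^3: since 59 ≡ 3 (mod 8), (2/59) = -1, so (2/59)^3 = -1.
Reached (1/59) = 1. Collecting the sign flips along the way, the symbol is -1.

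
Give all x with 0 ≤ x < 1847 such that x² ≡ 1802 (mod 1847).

Since 1847 ≡ 3 (mod 4), a square root of 1802 is 1802^((1847+1)/4) = 1802^462 mod 1847.
Repeated squaring: 1802^2≡178, 1802^4≡285, 1802^8≡1804, 1802^16≡2, 1802^32≡4, 1802^64≡16, 1802^128≡256, 1802^256≡891 (mod 1847).
1802^462 = 1802^(256+128+64+8+4+2) ≡ 206 (mod 1847).
Check: 206² = 42436 ≡ 1802 (mod 1847). The two roots are 206 and 1641.

206, 1641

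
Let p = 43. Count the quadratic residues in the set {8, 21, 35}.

(8/43) = -1 → non-residue.
(21/43) = +1 → QR.
(35/43) = +1 → QR.
Total quadratic residues among the 3: 2.

2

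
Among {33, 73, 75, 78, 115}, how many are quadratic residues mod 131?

2

(33/131) = +1 → QR.
(73/131) = -1 → non-residue.
(75/131) = +1 → QR.
(78/131) = -1 → non-residue.
(115/131) = -1 → non-residue.
Total quadratic residues among the 5: 2.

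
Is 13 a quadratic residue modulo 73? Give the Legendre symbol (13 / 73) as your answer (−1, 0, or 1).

Euler's criterion: (13/73) ≡ 13^36 (mod 73).
13^2 ≡ 23 (mod 73)
13^4 ≡ 18 (mod 73)
13^8 ≡ 32 (mod 73)
13^16 ≡ 2 (mod 73)
13^32 ≡ 4 (mod 73)
13^36 = 13^(32+4) ≡ 72 (mod 73).
Result is 72 ≡ −1, so (13/73) = −1.

-1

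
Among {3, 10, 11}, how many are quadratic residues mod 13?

2

(3/13) = +1 → QR.
(10/13) = +1 → QR.
(11/13) = -1 → non-residue.
Total quadratic residues among the 3: 2.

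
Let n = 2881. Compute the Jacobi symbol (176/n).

Pull out 2^4: since 2881 ≡ 1 (mod 8), (2/2881) = +1, so (2/2881)^4 = +1.
Reciprocity: 11 ≡ 3 and 2881 ≡ 1 (mod 4), so (11/2881) = +(2881/11).
Reduce top mod 11: now compute (10/11).
Pull out 2: since 11 ≡ 3 (mod 8), (2/11) = -1.
Reciprocity: 5 ≡ 1 and 11 ≡ 3 (mod 4), so (5/11) = +(11/5).
Reduce top mod 5: now compute (1/5).
Reached (1/5) = 1. Collecting the sign flips along the way, the symbol is -1.

-1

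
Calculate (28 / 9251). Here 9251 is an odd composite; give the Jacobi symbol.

-1

Pull out 2^2: since 9251 ≡ 3 (mod 8), (2/9251) = -1, so (2/9251)^2 = +1.
Reciprocity: 7 ≡ 3 and 9251 ≡ 3 (mod 4), so (7/9251) = −(9251/7).
Reduce top mod 7: now compute (4/7).
Pull out 2^2: since 7 ≡ 7 (mod 8), (2/7) = +1, so (2/7)^2 = +1.
Reached (1/7) = 1. Collecting the sign flips along the way, the symbol is -1.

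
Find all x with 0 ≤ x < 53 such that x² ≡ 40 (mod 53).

26, 27

53 ≡ 1 (mod 4), so we find a root by search.
Trying successive values, 26² = 676 ≡ 40 (mod 53). The other root is 53 − 26 = 27.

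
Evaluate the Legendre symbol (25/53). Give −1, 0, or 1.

1

Euler's criterion: (25/53) ≡ 25^26 (mod 53).
25^2 ≡ 42 (mod 53)
25^4 ≡ 15 (mod 53)
25^8 ≡ 13 (mod 53)
25^16 ≡ 10 (mod 53)
25^26 = 25^(16+8+2) ≡ 1 (mod 53).
Result is 1, so (25/53) = 1.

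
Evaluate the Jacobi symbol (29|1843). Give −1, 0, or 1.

1

Reciprocity: 29 ≡ 1 and 1843 ≡ 3 (mod 4), so (29/1843) = +(1843/29).
Reduce top mod 29: now compute (16/29).
Pull out 2^4: since 29 ≡ 5 (mod 8), (2/29) = -1, so (2/29)^4 = +1.
Reached (1/29) = 1. Collecting the sign flips along the way, the symbol is +1.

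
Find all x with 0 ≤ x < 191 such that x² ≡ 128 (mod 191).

Since 191 ≡ 3 (mod 4), a square root of 128 is 128^((191+1)/4) = 128^48 mod 191.
Repeated squaring: 128^2≡149, 128^4≡45, 128^8≡115, 128^16≡46, 128^32≡15 (mod 191).
128^48 = 128^(32+16) ≡ 117 (mod 191).
Check: 117² = 13689 ≡ 128 (mod 191). The two roots are 74 and 117.

74, 117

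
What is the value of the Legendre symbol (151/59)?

-1

First reduce: 151 ≡ 33 (mod 59).
Reciprocity: 33 ≡ 1 and 59 ≡ 3 (mod 4), so (33/59) = +(59/33).
Reduce top mod 33: now compute (26/33).
Pull out 2: since 33 ≡ 1 (mod 8), (2/33) = +1.
Reciprocity: 13 ≡ 1 and 33 ≡ 1 (mod 4), so (13/33) = +(33/13).
Reduce top mod 13: now compute (7/13).
Reciprocity: 7 ≡ 3 and 13 ≡ 1 (mod 4), so (7/13) = +(13/7).
Reduce top mod 7: now compute (6/7).
Pull out 2: since 7 ≡ 7 (mod 8), (2/7) = +1.
Reciprocity: 3 ≡ 3 and 7 ≡ 3 (mod 4), so (3/7) = −(7/3).
Reduce top mod 3: now compute (1/3).
Reached (1/3) = 1. Collecting the sign flips along the way, the symbol is -1.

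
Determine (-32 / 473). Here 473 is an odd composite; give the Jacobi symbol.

First reduce: -32 ≡ 441 (mod 473).
Reciprocity: 441 ≡ 1 and 473 ≡ 1 (mod 4), so (441/473) = +(473/441).
Reduce top mod 441: now compute (32/441).
Pull out 2^5: since 441 ≡ 1 (mod 8), (2/441) = +1, so (2/441)^5 = +1.
Reached (1/441) = 1. Collecting the sign flips along the way, the symbol is +1.

1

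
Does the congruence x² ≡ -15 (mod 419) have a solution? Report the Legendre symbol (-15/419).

First reduce: -15 ≡ 404 (mod 419).
Pull out 2^2: since 419 ≡ 3 (mod 8), (2/419) = -1, so (2/419)^2 = +1.
Reciprocity: 101 ≡ 1 and 419 ≡ 3 (mod 4), so (101/419) = +(419/101).
Reduce top mod 101: now compute (15/101).
Reciprocity: 15 ≡ 3 and 101 ≡ 1 (mod 4), so (15/101) = +(101/15).
Reduce top mod 15: now compute (11/15).
Reciprocity: 11 ≡ 3 and 15 ≡ 3 (mod 4), so (11/15) = −(15/11).
Reduce top mod 11: now compute (4/11).
Pull out 2^2: since 11 ≡ 3 (mod 8), (2/11) = -1, so (2/11)^2 = +1.
Reached (1/11) = 1. Collecting the sign flips along the way, the symbol is -1.

-1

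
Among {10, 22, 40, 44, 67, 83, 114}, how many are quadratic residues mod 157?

4

(10/157) = +1 → QR.
(22/157) = -1 → non-residue.
(40/157) = +1 → QR.
(44/157) = +1 → QR.
(67/157) = +1 → QR.
(83/157) = -1 → non-residue.
(114/157) = -1 → non-residue.
Total quadratic residues among the 7: 4.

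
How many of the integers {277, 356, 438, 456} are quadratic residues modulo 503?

1

(277/503) = -1 → non-residue.
(356/503) = -1 → non-residue.
(438/503) = +1 → QR.
(456/503) = -1 → non-residue.
Total quadratic residues among the 4: 1.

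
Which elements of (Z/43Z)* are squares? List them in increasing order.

1 4 6 9 10 11 13 14 15 16 17 21 23 24 25 31 35 36 38 40 41

Square k = 1,…,21 (k and 43−k give the same square):
1²=1, 2²=4, 3²=9, 4²=16, 5²=25, 6²=36, 7²≡6, 8²≡21, 9²≡38, 10²≡14, 11²≡35, 12²≡15, 13²≡40, 14²≡24, 15²≡10, 16²≡41, 17²≡31, 18²≡23, 19²≡17, 20²≡13, 21²≡11 (mod 43).
So the quadratic residues mod 43 are {1, 4, 6, 9, 10, 11, 13, 14, 15, 16, 17, 21, 23, 24, 25, 31, 35, 36, 38, 40, 41}.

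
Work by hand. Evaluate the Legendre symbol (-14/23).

Euler's criterion: (-14/23) ≡ 9^11 (mod 23).
9^2 ≡ 12 (mod 23)
9^4 ≡ 6 (mod 23)
9^8 ≡ 13 (mod 23)
9^11 = 9^(8+2+1) ≡ 1 (mod 23).
Result is 1, so (-14/23) = 1.

1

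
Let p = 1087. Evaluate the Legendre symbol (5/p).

-1

Reciprocity: 5 ≡ 1 and 1087 ≡ 3 (mod 4), so (5/1087) = +(1087/5).
Reduce top mod 5: now compute (2/5).
Pull out 2: since 5 ≡ 5 (mod 8), (2/5) = -1.
Reached (1/5) = 1. Collecting the sign flips along the way, the symbol is -1.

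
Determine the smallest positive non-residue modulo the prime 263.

5

(2/263) = +1, so 2 is a residue.
(3/263) = +1, so 3 is a residue.
(4/263) = +1, so 4 is a residue.
(5/263) = −1, so 5 is the smallest positive non-residue mod 263.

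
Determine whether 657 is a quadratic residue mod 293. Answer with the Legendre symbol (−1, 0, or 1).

1

Euler's criterion: (657/293) ≡ 71^146 (mod 293).
71^2 ≡ 60 (mod 293)
71^4 ≡ 84 (mod 293)
71^8 ≡ 24 (mod 293)
71^16 ≡ 283 (mod 293)
71^32 ≡ 100 (mod 293)
71^64 ≡ 38 (mod 293)
71^128 ≡ 272 (mod 293)
71^146 = 71^(128+16+2) ≡ 1 (mod 293).
Result is 1, so (657/293) = 1.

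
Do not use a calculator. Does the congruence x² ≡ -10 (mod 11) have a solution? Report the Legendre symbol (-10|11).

First reduce: -10 ≡ 1 (mod 11).
Reached (1/11) = 1. Collecting the sign flips along the way, the symbol is +1.

1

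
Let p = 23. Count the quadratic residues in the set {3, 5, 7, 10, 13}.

(3/23) = +1 → QR.
(5/23) = -1 → non-residue.
(7/23) = -1 → non-residue.
(10/23) = -1 → non-residue.
(13/23) = +1 → QR.
Total quadratic residues among the 5: 2.

2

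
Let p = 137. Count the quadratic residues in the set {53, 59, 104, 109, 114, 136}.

3

(53/137) = -1 → non-residue.
(59/137) = +1 → QR.
(104/137) = -1 → non-residue.
(109/137) = +1 → QR.
(114/137) = -1 → non-residue.
(136/137) = +1 → QR.
Total quadratic residues among the 6: 3.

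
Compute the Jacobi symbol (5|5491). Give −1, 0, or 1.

1

Reciprocity: 5 ≡ 1 and 5491 ≡ 3 (mod 4), so (5/5491) = +(5491/5).
Reduce top mod 5: now compute (1/5).
Reached (1/5) = 1. Collecting the sign flips along the way, the symbol is +1.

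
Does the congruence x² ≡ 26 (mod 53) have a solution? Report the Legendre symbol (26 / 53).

-1

Pull out 2: since 53 ≡ 5 (mod 8), (2/53) = -1.
Reciprocity: 13 ≡ 1 and 53 ≡ 1 (mod 4), so (13/53) = +(53/13).
Reduce top mod 13: now compute (1/13).
Reached (1/13) = 1. Collecting the sign flips along the way, the symbol is -1.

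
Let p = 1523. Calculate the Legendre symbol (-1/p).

First reduce: -1 ≡ 1522 (mod 1523).
Pull out 2: since 1523 ≡ 3 (mod 8), (2/1523) = -1.
Reciprocity: 761 ≡ 1 and 1523 ≡ 3 (mod 4), so (761/1523) = +(1523/761).
Reduce top mod 761: now compute (1/761).
Reached (1/761) = 1. Collecting the sign flips along the way, the symbol is -1.

-1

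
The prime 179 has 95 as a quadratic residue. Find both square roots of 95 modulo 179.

51, 128

Since 179 ≡ 3 (mod 4), a square root of 95 is 95^((179+1)/4) = 95^45 mod 179.
Repeated squaring: 95^2≡75, 95^4≡76, 95^8≡48, 95^16≡156, 95^32≡171 (mod 179).
95^45 = 95^(32+8+4+1) ≡ 51 (mod 179).
Check: 51² = 2601 ≡ 95 (mod 179). The two roots are 51 and 128.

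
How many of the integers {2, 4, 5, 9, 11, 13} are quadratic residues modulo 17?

(2/17) = +1 → QR.
(4/17) = +1 → QR.
(5/17) = -1 → non-residue.
(9/17) = +1 → QR.
(11/17) = -1 → non-residue.
(13/17) = +1 → QR.
Total quadratic residues among the 6: 4.

4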